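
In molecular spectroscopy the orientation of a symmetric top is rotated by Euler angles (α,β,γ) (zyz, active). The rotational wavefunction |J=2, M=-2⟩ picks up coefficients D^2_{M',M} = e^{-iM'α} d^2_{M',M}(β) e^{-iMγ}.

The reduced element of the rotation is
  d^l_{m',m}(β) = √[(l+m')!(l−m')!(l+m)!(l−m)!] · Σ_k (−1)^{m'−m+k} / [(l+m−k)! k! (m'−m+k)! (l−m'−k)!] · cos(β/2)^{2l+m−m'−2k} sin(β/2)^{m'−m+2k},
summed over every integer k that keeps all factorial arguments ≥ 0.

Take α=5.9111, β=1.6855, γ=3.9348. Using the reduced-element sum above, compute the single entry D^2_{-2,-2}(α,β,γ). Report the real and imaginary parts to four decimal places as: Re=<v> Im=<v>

Re=0.1305 Im=0.1463

Split into d^2_{-2,-2}(β=1.6855) × two z-phases.
With c≡cos(β/2)=0.665413 and s≡sin(β/2)=0.746476, N=[1·24·1·24]^{1/2}=24.000000
The bounds max(0,m−m')=0 and min(l+m,l−m')=0 give 1 term
  k=0: (−1)^0·24.0000/(24)·0.6654^4·0.7465^0 = +0.196049
d^2_{-2,-2}(1.6855) = +0.196049
Phases: e^{-i·(-2)·5.9111}=+0.735650-0.677362i, e^{-i·(-2)·3.9348}=-0.015618+0.999878i ⇒ D=+0.130527+0.146280i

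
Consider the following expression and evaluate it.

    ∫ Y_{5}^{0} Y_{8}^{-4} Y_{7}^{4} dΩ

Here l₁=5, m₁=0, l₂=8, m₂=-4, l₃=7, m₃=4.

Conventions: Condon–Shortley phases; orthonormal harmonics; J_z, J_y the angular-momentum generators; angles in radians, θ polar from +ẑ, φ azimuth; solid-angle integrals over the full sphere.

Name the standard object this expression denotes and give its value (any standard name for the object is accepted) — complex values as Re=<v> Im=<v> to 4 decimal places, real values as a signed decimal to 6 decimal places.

This is a Gaunt coefficient — the integral of a triple product of spherical harmonics over the sphere.
Rules hold: Σm=0, L=20 even, 3≤7≤13.
N = 11·17·15 = 2805
Δ = 6!·4!·10!/21! = 1/814773960
Racah Σ t=1..5: t=1:−1/87091200 t=2:+1/4976640 t=3:−1/2073600 t=4:+1/4976640 t=5:−1/87091200 = -1/9676800
⇒ 3j(5 8 7; 0 0 0)² = 360/46189, sgn +1
Racah Σ t=1..4: t=1:−1/87091200 t=2:+1/23224320 t=3:−1/52254720 t=4:+1/1045094400 = 1/74649600
⇒ 3j(5 8 7; 0 -4 4)² = 110/12597, sgn -1
4πI² = N·(3j₀)²·(3jₘ)² = 198000/1037153
I = -1·√(0.190907/4π) = -0.12325548

Gaunt coefficient, -0.123255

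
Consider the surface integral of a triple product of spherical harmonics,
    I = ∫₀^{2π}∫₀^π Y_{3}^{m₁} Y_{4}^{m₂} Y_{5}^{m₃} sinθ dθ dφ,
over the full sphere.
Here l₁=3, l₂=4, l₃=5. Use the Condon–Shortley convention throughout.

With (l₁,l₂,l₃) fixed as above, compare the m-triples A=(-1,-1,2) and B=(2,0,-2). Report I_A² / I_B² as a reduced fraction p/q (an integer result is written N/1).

l's match ⇒ only the (l;m) 3-j factors differ between A and B.
A: triangle coeff Δ(3,4,5) = 1/180180; Σ_t [0,2]: t=0:+1/1728 t=1:−1/288 t=2:+1/960 = -1/540; (3j)²=128/6435 [(3 4 5; -1 -1 2)], sign=+1
B: triangle coeff Δ(3,4,5) = 1/180180; Σ_t [0,1]: t=0:+1/576 t=1:−1/864 = 1/1728; (3j)²=5/1287 [(3 4 5; 2 0 -2)], sign=-1
I_A²/I_B² = (128/6435)/(5/1287) = 128/25

128/25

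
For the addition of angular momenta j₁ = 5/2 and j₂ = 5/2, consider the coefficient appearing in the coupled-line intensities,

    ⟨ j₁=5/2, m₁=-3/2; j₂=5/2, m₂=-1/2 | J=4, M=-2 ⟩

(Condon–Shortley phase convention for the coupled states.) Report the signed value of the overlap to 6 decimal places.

triangle: 1!*4!*4!/10! = 576/3628800
(j±m)!: 1!*4!*2!*3!*2!*6! = 414720
prefactor² = (2J+1)*Δ*N² = 20736/35
  k=0: +1/(0!*1!*4!*2!*0!*2!) = 1/96
  k=1: −1/(1!*0!*3!*1!*1!*3!) = -1/36
Σ = -5/288  ⇒  CG² = 20736/35*(-5/288)² = 5/28
CG = −√(5/28) = -0.422577

−√(5/28) = -0.422577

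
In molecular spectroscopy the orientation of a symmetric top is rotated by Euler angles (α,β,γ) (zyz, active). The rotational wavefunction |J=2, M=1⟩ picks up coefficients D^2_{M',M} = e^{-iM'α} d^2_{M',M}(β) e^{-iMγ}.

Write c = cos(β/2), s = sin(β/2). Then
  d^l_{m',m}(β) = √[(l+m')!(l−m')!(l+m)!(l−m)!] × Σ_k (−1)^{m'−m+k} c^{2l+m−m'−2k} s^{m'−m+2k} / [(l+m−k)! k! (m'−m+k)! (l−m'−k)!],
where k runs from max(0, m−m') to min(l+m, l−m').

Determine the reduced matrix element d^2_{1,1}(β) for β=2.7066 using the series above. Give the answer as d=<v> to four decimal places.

d^2_{1,1}(β=2.7066) via the finite sum:
Half-angle: c=0.215786, s=0.976441. N=√(6·1·6·1)=6.000000
k: max(0,(1)−(1))=0 … min(2+(1),2−(1))=1
  k=0: (−1)^0·6.0000/(6)·0.2158^4·0.9764^0 = +0.002168
  k=1: (−1)^1·6.0000/(2)·0.2158^2·0.9764^2 = -0.133186
d^2_{1,1}(2.7066) = +0.002168 -0.133186 = -0.131018

d=-0.1310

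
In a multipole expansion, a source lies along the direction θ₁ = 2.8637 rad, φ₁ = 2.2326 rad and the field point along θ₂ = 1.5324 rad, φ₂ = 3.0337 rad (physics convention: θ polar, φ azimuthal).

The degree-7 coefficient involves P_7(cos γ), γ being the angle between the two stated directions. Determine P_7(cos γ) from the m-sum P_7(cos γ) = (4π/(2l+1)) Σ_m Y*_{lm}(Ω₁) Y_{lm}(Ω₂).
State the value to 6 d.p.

Addition theorem: P_7(cos γ) = (4π/15) Σ_m Y*_{lm}(Ω₁) Y_{lm}(Ω₂), m = −7…7:
  term(m=-7) = (0.000023, 0.000018)   from Y*(Ω₁)=(-0.000058, 0.000005), Y(Ω₂)=(-0.362205, -0.340997)
  term(m=-6) = (-0.000005, -0.000055)   from Y*(Ω₁)=(-0.000518, -0.000565), Y(Ω₂)=(0.057037, 0.043123)
  term(m=-5) = (0.001463, -0.001713)   from Y*(Ω₁)=(0.001047, -0.006196), Y(Ω₂)=(0.307652, 0.184191)
  term(m=-4) = (-0.003013, 0.000189)   from Y*(Ω₁)=(0.031740, -0.017109), Y(Ω₂)=(-0.076048, -0.035022)
  term(m=-3) = (-0.034785, -0.031653)   from Y*(Ω₁)=(0.134323, 0.059119), Y(Ω₂)=(-0.303824, -0.101926)
  term(m=-2) = (0.001125, 0.035817)   from Y*(Ω₁)=(0.098531, 0.390454), Y(Ω₂)=(0.086923, 0.019053)
  term(m=-1) = (-0.133776, 0.138044)   from Y*(Ω₁)=(-0.385418, 0.494760), Y(Ω₂)=(0.304724, 0.033006)
  term(m=+0) = (0.017393, 0.000000)   from Y*(Ω₁)=(-0.192125, -0.000000), Y(Ω₂)=(-0.090530, 0.000000)
  term(m=+1) = (-0.133776, -0.138044)   from Y*(Ω₁)=(0.385418, 0.494760), Y(Ω₂)=(-0.304724, 0.033006)
  term(m=+2) = (0.001125, -0.035817)   from Y*(Ω₁)=(0.098531, -0.390454), Y(Ω₂)=(0.086923, -0.019053)
  term(m=+3) = (-0.034785, 0.031653)   from Y*(Ω₁)=(-0.134323, 0.059119), Y(Ω₂)=(0.303824, -0.101926)
  term(m=+4) = (-0.003013, -0.000189)   from Y*(Ω₁)=(0.031740, 0.017109), Y(Ω₂)=(-0.076048, 0.035022)
  term(m=+5) = (0.001463, 0.001713)   from Y*(Ω₁)=(-0.001047, -0.006196), Y(Ω₂)=(-0.307652, 0.184191)
  term(m=+6) = (-0.000005, 0.000055)   from Y*(Ω₁)=(-0.000518, 0.000565), Y(Ω₂)=(0.057037, -0.043123)
  term(m=+7) = (0.000023, -0.000018)   from Y*(Ω₁)=(0.000058, 0.000005), Y(Ω₂)=(0.362205, -0.340997)
Accumulated sum (-0.320542, -0.000000); after 4π/(2l+1) scaling, (-0.268537, -0.000000) ⇒ P_7 = -0.268537

-0.268537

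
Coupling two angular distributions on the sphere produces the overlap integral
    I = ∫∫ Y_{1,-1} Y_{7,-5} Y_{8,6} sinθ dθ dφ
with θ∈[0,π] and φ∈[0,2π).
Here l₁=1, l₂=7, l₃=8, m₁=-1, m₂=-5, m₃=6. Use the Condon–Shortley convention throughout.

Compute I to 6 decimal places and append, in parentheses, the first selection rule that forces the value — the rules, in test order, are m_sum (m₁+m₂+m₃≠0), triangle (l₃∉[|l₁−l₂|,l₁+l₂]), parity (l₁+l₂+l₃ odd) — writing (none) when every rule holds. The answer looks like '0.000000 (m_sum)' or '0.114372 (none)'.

Rules hold: Σm=0, L=16 even, 6≤8≤8.
N = 3·15·17 = 765
Δ = 0!·2!·14!/17! = 1/2040
Racah Σ t=0..0: t=0:+1/25401600 = 1/25401600
⇒ 3j(1 7 8; 0 0 0)² = 8/255, sgn +1
Racah Σ t=0..0: t=0:+1/1916006400 = 1/1916006400
⇒ 3j(1 7 8; -1 -5 6)² = 91/2040, sgn +1
4πI² = N·(3j₀)²·(3jₘ)² = 91/85
I = +1·√(1.07059/4π) = 0.29188132
No selection rule forces the value: the integral is nonzero (none).

0.291881 (none)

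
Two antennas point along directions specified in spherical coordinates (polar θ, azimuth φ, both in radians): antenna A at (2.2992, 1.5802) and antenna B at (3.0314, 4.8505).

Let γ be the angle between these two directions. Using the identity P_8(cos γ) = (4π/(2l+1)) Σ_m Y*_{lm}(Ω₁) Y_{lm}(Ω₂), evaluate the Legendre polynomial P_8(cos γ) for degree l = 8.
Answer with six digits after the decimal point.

0.160838

Summing Y*_{l m}(θ₁,φ₁)·Y_{l m}(θ₂,φ₂) over m ∈ [−8, 8]; prefactor 4π/(2·8+1) = 0.739198:
  [-8]  conj(Y_{8,-8})(Ω₁) = 0.04943 + 0.00373j ; Y_{8,-8}(Ω₂) = 0.00000 - 0.00000j ; Δ = 0.00000 - 0.00000j
  [-7]  conj(Y_{8,-7})(Ω₁) = -0.01163 + 0.17648j ; Y_{8,-7}(Ω₂) = 0.00000 + 0.00000j ; Δ = -0.00000 + 0.00000j
  [-6]  conj(Y_{8,-6})(Ω₁) = -0.36648 - 0.02070j ; Y_{8,-6}(Ω₂) = -0.00001 + 0.00001j ; Δ = 0.00000 - 0.00000j
  [-5]  conj(Y_{8,-5})(Ω₁) = 0.02147 - 0.45632j ; Y_{8,-5}(Ω₂) = -0.00010 - 0.00012j ; Δ = -0.00006 + 0.00004j
  [-4]  conj(Y_{8,-4})(Ω₁) = 0.23506 + 0.00885j ; Y_{8,-4}(Ω₂) = 0.00163 - 0.00101j ; Δ = 0.00039 - 0.00022j
  [-3]  conj(Y_{8,-3})(Ω₁) = 0.00588 - 0.20848j ; Y_{8,-3}(Ω₂) = 0.00715 + 0.01625j ; Δ = 0.00343 - 0.00139j
  [-2]  conj(Y_{8,-2})(Ω₁) = 0.36162 + 0.00680j ; Y_{8,-2}(Ω₂) = -0.11226 + 0.03182j ; Δ = -0.04081 + 0.01074j
  [-1]  conj(Y_{8,-1})(Ω₁) = 0.00045 - 0.04827j ; Y_{8,-1}(Ω₂) = -0.06704 - 0.48232j ; Δ = -0.02331 + 0.00302j
  [+0]  conj(Y_{8,0})(Ω₁) = 0.36678 + 0.00000j ; Y_{8,0}(Ω₂) = 0.92233 + 0.00000j ; Δ = 0.33829 + 0.00000j
  [+1]  conj(Y_{8,1})(Ω₁) = -0.00045 - 0.04827j ; Y_{8,1}(Ω₂) = 0.06704 - 0.48232j ; Δ = -0.02331 - 0.00302j
  [+2]  conj(Y_{8,2})(Ω₁) = 0.36162 - 0.00680j ; Y_{8,2}(Ω₂) = -0.11226 - 0.03182j ; Δ = -0.04081 - 0.01074j
  [+3]  conj(Y_{8,3})(Ω₁) = -0.00588 - 0.20848j ; Y_{8,3}(Ω₂) = -0.00715 + 0.01625j ; Δ = 0.00343 + 0.00139j
  [+4]  conj(Y_{8,4})(Ω₁) = 0.23506 - 0.00885j ; Y_{8,4}(Ω₂) = 0.00163 + 0.00101j ; Δ = 0.00039 + 0.00022j
  [+5]  conj(Y_{8,5})(Ω₁) = -0.02147 - 0.45632j ; Y_{8,5}(Ω₂) = 0.00010 - 0.00012j ; Δ = -0.00006 - 0.00004j
  [+6]  conj(Y_{8,6})(Ω₁) = -0.36648 + 0.02070j ; Y_{8,6}(Ω₂) = -0.00001 - 0.00001j ; Δ = 0.00000 + 0.00000j
  [+7]  conj(Y_{8,7})(Ω₁) = 0.01163 + 0.17648j ; Y_{8,7}(Ω₂) = -0.00000 + 0.00000j ; Δ = -0.00000 - 0.00000j
  [+8]  conj(Y_{8,8})(Ω₁) = 0.04943 - 0.00373j ; Y_{8,8}(Ω₂) = 0.00000 + 0.00000j ; Δ = 0.00000 + 0.00000j
Accumulated sum 0.21758 + 0.00000j; after 4π/(2l+1) scaling, 0.16084 + 0.00000j ⇒ P_8 = 0.160838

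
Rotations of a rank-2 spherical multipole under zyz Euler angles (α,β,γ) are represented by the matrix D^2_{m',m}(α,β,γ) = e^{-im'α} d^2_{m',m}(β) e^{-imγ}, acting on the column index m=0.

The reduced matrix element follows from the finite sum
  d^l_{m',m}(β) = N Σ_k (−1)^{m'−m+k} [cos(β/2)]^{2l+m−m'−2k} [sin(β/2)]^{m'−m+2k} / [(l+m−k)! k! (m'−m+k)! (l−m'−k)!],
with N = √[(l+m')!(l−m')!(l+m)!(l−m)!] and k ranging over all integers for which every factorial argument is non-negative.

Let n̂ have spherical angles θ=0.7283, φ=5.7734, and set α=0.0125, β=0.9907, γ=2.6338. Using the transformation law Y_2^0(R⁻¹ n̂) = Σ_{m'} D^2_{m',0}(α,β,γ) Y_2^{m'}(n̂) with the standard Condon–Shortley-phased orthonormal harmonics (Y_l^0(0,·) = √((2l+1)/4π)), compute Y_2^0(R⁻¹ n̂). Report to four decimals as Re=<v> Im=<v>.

Need the full column D^2_{m',0} for m'=−2..2 at α=0.0125, β=0.9907, γ=2.6338.
cos(β/2)=0.879802, sin(β/2)=0.475340
d^2_{-2,0}: single k=2 term ⇒ +0.428404;  D = +0.428271+0.010709i
d^2_{-1,0}: k∈[1..2] ⇒ +0.792930 -0.231458 = +0.561472;  D = +0.561428+0.007018i
d^2_{0,0}: k∈[0..2] ⇒ +0.599157 -0.699581 +0.051052 = -0.049372;  D = -0.049372+0.000000i
d^2_{1,0}: k∈[0..1] ⇒ -0.792930 +0.231458 = -0.561472;  D = -0.561428+0.007018i
d^2_{2,0}: single k=0 term ⇒ +0.428404;  D = +0.428271-0.010709i
Y_2^{m'}(θ=0.7283,φ=5.7734) and Σ D·Y over m':
  (+0.4283+0.0107i)·(+0.0896+0.1458i)  (+0.5614+0.0070i)·(+0.3350+0.1873i)  (-0.0494+0.0000i)·(+0.2116+0.0000i)  (-0.5614+0.0070i)·(-0.3350+0.1873i)  (+0.4283-0.0107i)·(+0.0896-0.1458i)
Y_2^0(R⁻¹ n̂) = +0.436686-0.000000i

Re=0.4367 Im=0.0000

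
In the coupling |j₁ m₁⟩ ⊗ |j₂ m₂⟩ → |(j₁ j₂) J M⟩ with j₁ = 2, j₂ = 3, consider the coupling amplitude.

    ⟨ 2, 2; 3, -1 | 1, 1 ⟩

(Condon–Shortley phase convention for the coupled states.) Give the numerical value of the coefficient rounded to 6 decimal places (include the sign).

+0.169031  (= +√(1/35))

j₁+j₂−J=4  J+j₁−j₂=0  J−j₁+j₂=2  j₁+j₂+J+1=7
(j₁±m₁, j₂±m₂, J±M) = (4,0,2,4,2,0)
P² = 2304/35
sum k=0..0:
  [0] +1/48 = 1/48
S = 1/48
C² = P²·S² = 1/35 ; C = +0.169031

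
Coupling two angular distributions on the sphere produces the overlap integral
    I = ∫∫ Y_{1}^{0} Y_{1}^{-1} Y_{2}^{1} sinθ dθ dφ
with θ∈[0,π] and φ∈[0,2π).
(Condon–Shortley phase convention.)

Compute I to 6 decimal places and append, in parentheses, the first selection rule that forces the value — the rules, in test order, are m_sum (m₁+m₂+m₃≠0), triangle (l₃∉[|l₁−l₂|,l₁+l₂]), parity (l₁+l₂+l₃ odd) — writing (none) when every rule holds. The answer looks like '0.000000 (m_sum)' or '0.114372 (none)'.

-0.218510 (none)

Rules hold: Σm=0, L=4 even, 0≤2≤2.
N = 3·3·5 = 45
Δ = 0!·2!·2!/5! = 1/30
Racah Σ t=0..0: t=0:+1/1 = 1/1
⇒ 3j(1 1 2; 0 0 0)² = 2/15, sgn +1
Racah Σ t=0..0: t=0:+1/2 = 1/2
⇒ 3j(1 1 2; 0 -1 1)² = 1/10, sgn -1
4πI² = N·(3j₀)²·(3jₘ)² = 3/5
I = -1·√(0.6/4π) = -0.21850969
No selection rule forces the value: the integral is nonzero (none).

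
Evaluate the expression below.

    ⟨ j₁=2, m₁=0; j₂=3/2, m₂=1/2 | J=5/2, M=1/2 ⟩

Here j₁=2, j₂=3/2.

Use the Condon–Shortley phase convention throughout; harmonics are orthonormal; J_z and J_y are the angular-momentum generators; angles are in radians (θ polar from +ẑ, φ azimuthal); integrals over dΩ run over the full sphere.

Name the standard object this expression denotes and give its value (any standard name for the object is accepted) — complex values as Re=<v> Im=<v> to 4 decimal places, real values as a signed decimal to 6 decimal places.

Clebsch–Gordan coefficient, −√(3/35) ≈ -0.292770

This is a Clebsch–Gordan (vector-coupling) coefficient.
j₁+j₂−J=1  J+j₁−j₂=3  J−j₁+j₂=2  j₁+j₂+J+1=7
(j₁±m₁, j₂±m₂, J±M) = (2,2,2,1,3,2)
P² = 48/35
sum k=0..1:
  [0] +1/4 = 1/4
  [1] −1/2 = -1/2
S = -1/4
C² = P²·S² = 3/35 ; C = -0.292770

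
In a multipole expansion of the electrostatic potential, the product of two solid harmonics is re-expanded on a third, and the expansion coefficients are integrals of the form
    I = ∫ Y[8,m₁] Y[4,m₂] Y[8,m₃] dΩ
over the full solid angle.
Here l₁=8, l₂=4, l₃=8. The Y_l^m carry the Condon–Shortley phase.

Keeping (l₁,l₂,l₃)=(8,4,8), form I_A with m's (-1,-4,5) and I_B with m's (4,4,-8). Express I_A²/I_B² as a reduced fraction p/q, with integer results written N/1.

55/4

Shared (l₁,l₂,l₃)=(8,4,8): N and (l;000)² cancel in I_A²/I_B².
A: Δ = 4!·12!·4!/21! = 1/185175900; Racah Σ t=0..0: t=0:+1/1254113280 = 1/1254113280; ⇒ 3j(8 4 8; -1 -4 5)² = 55/5814, sgn -1
B: Δ = 4!·12!·4!/21! = 1/185175900; Racah Σ t=4..4: t=4:+1/275904921600 = 1/275904921600; ⇒ 3j(8 4 8; 4 4 -8)² = 2/2907, sgn +1
I_A²/I_B² = (55/5814)/(2/2907) = 55/4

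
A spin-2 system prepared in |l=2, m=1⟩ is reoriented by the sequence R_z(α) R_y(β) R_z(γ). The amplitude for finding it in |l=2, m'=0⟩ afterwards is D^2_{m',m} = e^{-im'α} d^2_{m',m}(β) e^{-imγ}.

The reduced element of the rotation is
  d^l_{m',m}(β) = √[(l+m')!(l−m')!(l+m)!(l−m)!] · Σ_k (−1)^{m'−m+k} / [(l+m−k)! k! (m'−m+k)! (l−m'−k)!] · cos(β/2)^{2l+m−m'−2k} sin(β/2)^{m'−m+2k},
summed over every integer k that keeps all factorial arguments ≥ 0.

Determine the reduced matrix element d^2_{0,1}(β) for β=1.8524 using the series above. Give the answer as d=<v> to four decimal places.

d=-0.3269

d^2_{0,1}(β=1.8524) via the finite sum:
With c≡cos(β/2)=0.600876 and s≡sin(β/2)=0.799342, N=[2·2·6·1]^{1/2}=4.898979
k: max(0,(1)−(0))=1 … min(2+(1),2−(0))=2
  k=1: (−1)^0·4.8990/(2)·0.6009^3·0.7993^1 = +0.424779
  k=2: (−1)^1·4.8990/(2)·0.6009^1·0.7993^3 = -0.751725
d^2_{0,1}(1.8524) = +0.424779 -0.751725 = -0.326946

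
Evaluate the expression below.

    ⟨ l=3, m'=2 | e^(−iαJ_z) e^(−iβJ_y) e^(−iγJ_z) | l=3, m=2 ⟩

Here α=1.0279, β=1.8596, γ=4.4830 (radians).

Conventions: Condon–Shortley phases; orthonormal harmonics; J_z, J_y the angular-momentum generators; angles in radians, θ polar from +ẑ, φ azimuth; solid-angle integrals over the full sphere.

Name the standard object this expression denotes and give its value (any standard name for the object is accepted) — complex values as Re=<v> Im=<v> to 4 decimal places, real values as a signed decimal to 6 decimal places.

This is a Wigner D-matrix element — the rotation-matrix element ⟨l m'| R(α,β,γ) |l m⟩ in the angular-momentum basis.
First d^3_{2,2}(β=1.8596), then the phase factors e^{-i(2)α} and e^{-i(2)γ}:
Half-angle: c=0.597994, s=0.801500. N=√(120·1·120·1)=120.000000
k: max(0,(2)−(2))=0 … min(3+(2),3−(2))=1
  k=0: (−1)^0·120.0000/(120)·0.5980^6·0.8015^0 = +0.045728
  k=1: (−1)^1·120.0000/(24)·0.5980^4·0.8015^2 = -0.410739
d^3_{2,2}(1.8596) = +0.045728 -0.410739 = -0.365011
Phases: e^{-i·(2)·1.0279}=-0.466212-0.884673i, e^{-i·(2)·4.4830}=-0.896594-0.442853i ⇒ D=-0.009572-0.364885i

Wigner D-matrix element, Re=-0.0096 Im=-0.3649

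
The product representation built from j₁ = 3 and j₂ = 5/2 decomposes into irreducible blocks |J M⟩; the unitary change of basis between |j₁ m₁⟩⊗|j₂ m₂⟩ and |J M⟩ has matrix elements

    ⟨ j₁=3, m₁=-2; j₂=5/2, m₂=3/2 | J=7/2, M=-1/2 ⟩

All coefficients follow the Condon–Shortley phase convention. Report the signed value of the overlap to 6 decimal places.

+0.563436  (= +√(20/63))

√[8·2!4!3!/10! · 1!5!4!1!3!4!] = √(9216/35)
  +(−1)^1/∏(1,1,4,3,0,0)! = -1/144  (running -1/144)
  +(−1)^2/∏(2,0,3,2,1,1)! = 1/24  (running 5/144)
⟨..|..⟩ = √(9216/35)·(5/144) = +0.563436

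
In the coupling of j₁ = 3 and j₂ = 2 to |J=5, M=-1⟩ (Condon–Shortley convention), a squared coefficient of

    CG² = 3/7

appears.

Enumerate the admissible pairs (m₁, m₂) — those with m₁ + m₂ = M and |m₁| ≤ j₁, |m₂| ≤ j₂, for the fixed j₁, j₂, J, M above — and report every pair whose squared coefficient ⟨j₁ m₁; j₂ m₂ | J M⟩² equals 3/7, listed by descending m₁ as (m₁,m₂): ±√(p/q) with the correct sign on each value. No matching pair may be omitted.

(-1,0): +√(3/7)

Admissible pairs with m₁+m₂ = M = -1: (-3,2), (-2,1), (-1,0), (0,-1), (1,-2)
  (m₁,m₂)=(1,-2): CG² = 1/14, CG = +√(1/14)
  (m₁,m₂)=(0,-1): CG² = 8/21, CG = +√(8/21)
  (m₁,m₂)=(-1,0): CG² = 3/7, CG = +√(3/7)   ← matches the target
  (m₁,m₂)=(-2,1): CG² = 4/35, CG = +√(4/35)
  (m₁,m₂)=(-3,2): CG² = 1/210, CG = +√(1/210)
Pairs with CG² = 3/7: (-1,0): +√(3/7)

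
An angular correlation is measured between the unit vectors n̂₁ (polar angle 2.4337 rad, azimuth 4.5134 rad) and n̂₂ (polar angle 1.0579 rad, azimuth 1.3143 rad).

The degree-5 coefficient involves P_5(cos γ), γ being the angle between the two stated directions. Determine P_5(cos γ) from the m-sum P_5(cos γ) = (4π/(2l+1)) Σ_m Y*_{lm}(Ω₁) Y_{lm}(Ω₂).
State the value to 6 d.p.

Summing Y*_{l m}(θ₁,φ₁)·Y_{l m}(θ₂,φ₂) over m ∈ [−5, 5]; prefactor 4π/(2·5+1) = 1.142397:
  [-5]  conj(Y_{5,-5})(Ω₁) = (-0.045249, -0.029378) ; Y_{5,-5}(Ω₂) = (0.223481, -0.066280) ; Δ = (-0.012060, -0.003566)
  [-4]  conj(Y_{5,-4})(Ω₁) = (-0.139455, 0.142431) ; Y_{5,-4}(Ω₂) = (0.215144, 0.355030) ; Δ = (-0.080570, -0.018867)
  [-3]  conj(Y_{5,-3})(Ω₁) = (0.224266, 0.329952) ; Y_{5,-3}(Ω₂) = (-0.185833, 0.191842) ; Δ = (-0.104975, -0.018292)
  [-2]  conj(Y_{5,-2})(Ω₁) = (0.367144, -0.154352) ; Y_{5,-2}(Ω₂) = (0.152728, 0.086031) ; Δ = (0.069352, 0.008012)
  [-1]  conj(Y_{5,-1})(Ω₁) = (0.003478, 0.017248) ; Y_{5,-1}(Ω₂) = (-0.081664, 0.311371) ; Δ = (-0.005655, -0.000326)
  [+0]  conj(Y_{5,0})(Ω₁) = (0.392273, -0.000000) ; Y_{5,0}(Ω₂) = (0.103152, 0.000000) ; Δ = (0.040464, 0.000000)
  [+1]  conj(Y_{5,1})(Ω₁) = (-0.003478, 0.017248) ; Y_{5,1}(Ω₂) = (0.081664, 0.311371) ; Δ = (-0.005655, 0.000326)
  [+2]  conj(Y_{5,2})(Ω₁) = (0.367144, 0.154352) ; Y_{5,2}(Ω₂) = (0.152728, -0.086031) ; Δ = (0.069352, -0.008012)
  [+3]  conj(Y_{5,3})(Ω₁) = (-0.224266, 0.329952) ; Y_{5,3}(Ω₂) = (0.185833, 0.191842) ; Δ = (-0.104975, 0.018292)
  [+4]  conj(Y_{5,4})(Ω₁) = (-0.139455, -0.142431) ; Y_{5,4}(Ω₂) = (0.215144, -0.355030) ; Δ = (-0.080570, 0.018867)
  [+5]  conj(Y_{5,5})(Ω₁) = (0.045249, -0.029378) ; Y_{5,5}(Ω₂) = (-0.223481, -0.066280) ; Δ = (-0.012060, 0.003566)
Accumulated sum (-0.227350, 0.000000); after 4π/(2l+1) scaling, (-0.259725, 0.000000) ⇒ P_5 = -0.259725

-0.259725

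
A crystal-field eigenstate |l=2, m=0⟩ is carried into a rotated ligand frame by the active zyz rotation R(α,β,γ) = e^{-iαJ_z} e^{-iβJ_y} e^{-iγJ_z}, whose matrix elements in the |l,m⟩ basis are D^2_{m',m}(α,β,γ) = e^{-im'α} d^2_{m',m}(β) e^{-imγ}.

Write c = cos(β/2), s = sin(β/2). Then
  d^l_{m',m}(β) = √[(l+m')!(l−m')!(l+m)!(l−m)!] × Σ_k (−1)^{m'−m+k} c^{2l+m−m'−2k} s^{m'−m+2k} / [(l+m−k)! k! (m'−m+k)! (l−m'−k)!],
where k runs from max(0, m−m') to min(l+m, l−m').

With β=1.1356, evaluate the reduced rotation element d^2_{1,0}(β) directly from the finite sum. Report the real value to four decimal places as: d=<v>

d^2_{1,0}(β=1.1356) via the finite sum:
With c≡cos(β/2)=0.843086 and s≡sin(β/2)=0.537779, N=[6·1·2·2]^{1/2}=4.898979
The bounds max(0,m−m')=0 and min(l+m,l−m')=1 give 2 terms
  k=0: (−1)^1·4.8990/(2)·0.8431^3·0.5378^1 = -0.789396
  k=1: (−1)^2·4.8990/(2)·0.8431^1·0.5378^3 = +0.321187
d^2_{1,0}(1.1356) = -0.789396 +0.321187 = -0.468209

d=-0.4682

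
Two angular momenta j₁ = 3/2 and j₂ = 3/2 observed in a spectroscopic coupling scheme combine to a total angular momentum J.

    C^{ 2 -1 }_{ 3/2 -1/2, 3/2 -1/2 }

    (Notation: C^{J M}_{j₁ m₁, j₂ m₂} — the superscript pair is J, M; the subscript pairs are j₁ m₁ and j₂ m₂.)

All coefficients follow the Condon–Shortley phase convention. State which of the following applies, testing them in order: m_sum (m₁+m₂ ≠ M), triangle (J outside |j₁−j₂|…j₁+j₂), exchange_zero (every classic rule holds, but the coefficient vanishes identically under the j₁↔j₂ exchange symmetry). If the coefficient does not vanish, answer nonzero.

exchange_zero

m-sum: m₁+m₂ = -1/2+(-1/2) = -1, M = -1  ✓
triangle: |j₁−j₂| = 0 ≤ J = 2 ≤ j₁+j₂ = 3  ✓
exchange: j₁=j₂ and m₁=m₂, and (−1)^(j₁+j₂−J) = (−1)^1 = −1 forces ⟨j₁m₁;j₂m₂|JM⟩ = −⟨j₂m₂;j₁m₁|JM⟩ = −⟨j₁m₁;j₂m₂|JM⟩ ⇒ the coefficient vanishes identically
Racah sum check: Σ_k collapses to 0 ⇒ CG = 0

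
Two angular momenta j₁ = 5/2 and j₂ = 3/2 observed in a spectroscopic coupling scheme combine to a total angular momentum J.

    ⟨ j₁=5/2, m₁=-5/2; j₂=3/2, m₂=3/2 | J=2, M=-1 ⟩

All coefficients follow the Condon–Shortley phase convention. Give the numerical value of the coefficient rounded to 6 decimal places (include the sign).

√[5·2!3!1!/7! · 0!5!3!0!1!3!] = √(360/7)
  +(−1)^2/∏(2,0,3,1,0,0)! = 1/12  (running 1/12)
⟨..|..⟩ = √(360/7)·(1/12) = +0.597614

+√(5/14) = +0.597614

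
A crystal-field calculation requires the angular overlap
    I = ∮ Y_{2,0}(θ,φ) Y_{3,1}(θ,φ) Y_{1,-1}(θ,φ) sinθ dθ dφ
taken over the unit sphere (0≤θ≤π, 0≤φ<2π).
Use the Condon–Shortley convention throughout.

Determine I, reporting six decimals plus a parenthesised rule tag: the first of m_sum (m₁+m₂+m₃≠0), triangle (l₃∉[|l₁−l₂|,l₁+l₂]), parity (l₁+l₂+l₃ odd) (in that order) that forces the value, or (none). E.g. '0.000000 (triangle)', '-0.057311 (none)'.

m-sum 0 ✓  L=6 even ✓  1≤1≤5 ✓
Π(2lᵢ+1) = 5×7×3 = 105
triangle coeff Δ(2,3,1) = 1/105
Σ_t [2,2]: t=2:+1/4 = 1/4
(3j)²=3/35 [(2 3 1; 0 0 0)], sign=-1
Σ_t [2,2]: t=2:+1/8 = 1/8
(3j)²=2/35 [(2 3 1; 0 1 -1)], sign=+1
⇒ 4πI² = 18/35
I = (-1)√(18/35/(4π)) = -0.20230066
No selection rule forces the value: the integral is nonzero (none).

-0.202301 (none)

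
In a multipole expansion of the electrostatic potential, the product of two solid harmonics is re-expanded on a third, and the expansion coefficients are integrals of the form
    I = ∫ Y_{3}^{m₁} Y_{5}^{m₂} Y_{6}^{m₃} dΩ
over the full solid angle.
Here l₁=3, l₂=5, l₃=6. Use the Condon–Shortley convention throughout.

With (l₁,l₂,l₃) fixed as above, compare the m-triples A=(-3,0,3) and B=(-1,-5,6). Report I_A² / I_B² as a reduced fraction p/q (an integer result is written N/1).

28/33

Shared (l₁,l₂,l₃)=(3,5,6): N and (l;000)² cancel in I_A²/I_B².
A: Δ = 2!·4!·8!/15! = 1/675675; Racah Σ t=2..2: t=2:+1/34560 = 1/34560; ⇒ 3j(3 5 6; -3 0 3)² = 4/143, sgn -1
B: Δ = 2!·4!·8!/15! = 1/675675; Racah Σ t=0..0: t=0:+1/1935360 = 1/1935360; ⇒ 3j(3 5 6; -1 -5 6)² = 3/91, sgn +1
I_A²/I_B² = (4/143)/(3/91) = 28/33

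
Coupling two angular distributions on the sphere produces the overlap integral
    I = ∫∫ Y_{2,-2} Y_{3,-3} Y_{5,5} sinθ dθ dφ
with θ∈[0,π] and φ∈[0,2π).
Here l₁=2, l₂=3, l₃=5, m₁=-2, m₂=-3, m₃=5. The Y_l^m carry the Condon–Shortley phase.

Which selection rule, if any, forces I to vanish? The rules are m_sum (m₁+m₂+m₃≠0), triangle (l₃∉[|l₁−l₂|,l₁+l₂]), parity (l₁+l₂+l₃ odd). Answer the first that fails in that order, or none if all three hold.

none

Σmᵢ = 0  ✓
l₃∈[|l₁−l₂|,l₁+l₂]=[1,5], have l₃=5  ✓
Σlᵢ = 10 ⇒ even  ✓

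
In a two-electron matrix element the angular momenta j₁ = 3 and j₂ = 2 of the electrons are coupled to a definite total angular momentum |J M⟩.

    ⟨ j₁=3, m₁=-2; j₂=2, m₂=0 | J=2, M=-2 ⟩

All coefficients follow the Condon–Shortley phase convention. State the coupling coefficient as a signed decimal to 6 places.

j₁+j₂−J=3  J+j₁−j₂=3  J−j₁+j₂=1  j₁+j₂+J+1=8
(j₁±m₁, j₂±m₂, J±M) = (1,5,2,2,0,4)
P² = 360/7
sum k=2..2:
  [2] +1/12 = 1/12
S = 1/12
C² = P²·S² = 5/14 ; C = +0.597614

+√(5/14) ≈ +0.597614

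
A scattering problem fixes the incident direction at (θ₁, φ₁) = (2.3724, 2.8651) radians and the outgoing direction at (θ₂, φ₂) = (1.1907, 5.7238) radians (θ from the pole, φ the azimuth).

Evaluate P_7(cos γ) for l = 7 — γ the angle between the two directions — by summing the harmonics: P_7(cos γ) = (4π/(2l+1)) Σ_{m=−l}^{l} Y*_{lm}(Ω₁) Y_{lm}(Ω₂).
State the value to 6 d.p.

Expand P_7 via completeness: Σ_{m} conj(Y_{7,m}) at Ω₁ times Y_{7,m} at Ω₂ —
  [-7]  conj(Y_{7,-7})(Ω₁) = +0.014046+0.036795i ; Y_{7,-7}(Ω₂) = -0.212929-0.208173i ; Δ = +0.004669-0.010759i
  [-6]  conj(Y_{7,-6})(Ω₁) = +0.013402+0.151628i ; Y_{7,-6}(Ω₂) = -0.434928-0.094850i ; Δ = +0.008553-0.067218i
  [-5]  conj(Y_{7,-5})(Ω₁) = -0.063868+0.335102i ; Y_{7,-5}(Ω₂) = -0.188270+0.067588i ; Δ = -0.010625-0.067406i
  [-4]  conj(Y_{7,-4})(Ω₁) = -0.205274+0.409341i ; Y_{7,-4}(Ω₂) = +0.151582-0.192615i ; Δ = +0.047729+0.101588i
  [-3]  conj(Y_{7,-3})(Ω₁) = -0.176858+0.193180i ; Y_{7,-3}(Ω₂) = +0.032043-0.297320i ; Δ = +0.051769+0.058774i
  [-2]  conj(Y_{7,-2})(Ω₁) = +0.170203-0.105053i ; Y_{7,-2}(Ω₂) = +0.056151+0.115642i ; Δ = +0.021706+0.013784i
  [-1]  conj(Y_{7,-1})(Ω₁) = +0.350641-0.099498i ; Y_{7,-1}(Ω₂) = +0.267590+0.167536i ; Δ = +0.110498+0.032120i
  [+0]  conj(Y_{7,0})(Ω₁) = -0.095787-0.000000i ; Y_{7,0}(Ω₂) = -0.092526+0.000000i ; Δ = +0.008863+0.000000i
  [+1]  conj(Y_{7,1})(Ω₁) = -0.350641-0.099498i ; Y_{7,1}(Ω₂) = -0.267590+0.167536i ; Δ = +0.110498-0.032120i
  [+2]  conj(Y_{7,2})(Ω₁) = +0.170203+0.105053i ; Y_{7,2}(Ω₂) = +0.056151-0.115642i ; Δ = +0.021706-0.013784i
  [+3]  conj(Y_{7,3})(Ω₁) = +0.176858+0.193180i ; Y_{7,3}(Ω₂) = -0.032043-0.297320i ; Δ = +0.051769-0.058774i
  [+4]  conj(Y_{7,4})(Ω₁) = -0.205274-0.409341i ; Y_{7,4}(Ω₂) = +0.151582+0.192615i ; Δ = +0.047729-0.101588i
  [+5]  conj(Y_{7,5})(Ω₁) = +0.063868+0.335102i ; Y_{7,5}(Ω₂) = +0.188270+0.067588i ; Δ = -0.010625+0.067406i
  [+6]  conj(Y_{7,6})(Ω₁) = +0.013402-0.151628i ; Y_{7,6}(Ω₂) = -0.434928+0.094850i ; Δ = +0.008553+0.067218i
  [+7]  conj(Y_{7,7})(Ω₁) = -0.014046+0.036795i ; Y_{7,7}(Ω₂) = +0.212929-0.208173i ; Δ = +0.004669+0.010759i
Total Σ_m = +0.477461-0.000000i. Multiply by 0.837758: +0.399997-0.000000i. P_7(cos γ) = 0.399997

0.399997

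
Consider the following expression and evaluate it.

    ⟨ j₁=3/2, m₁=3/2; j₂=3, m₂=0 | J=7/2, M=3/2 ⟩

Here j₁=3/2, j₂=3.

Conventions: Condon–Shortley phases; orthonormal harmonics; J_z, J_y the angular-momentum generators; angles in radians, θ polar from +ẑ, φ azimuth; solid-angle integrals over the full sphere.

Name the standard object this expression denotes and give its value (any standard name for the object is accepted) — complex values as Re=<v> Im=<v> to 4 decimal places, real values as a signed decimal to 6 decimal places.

Clebsch–Gordan coefficient, +√(10/21) ≈ +0.690066

This is a Clebsch–Gordan (vector-coupling) coefficient.
√[8·1!2!5!/9! · 3!0!3!3!5!2!] = √(1920/7)
  +(−1)^0/∏(0,1,0,3,2,2)! = 1/24  (running 1/24)
⟨..|..⟩ = √(1920/7)·(1/24) = +0.690066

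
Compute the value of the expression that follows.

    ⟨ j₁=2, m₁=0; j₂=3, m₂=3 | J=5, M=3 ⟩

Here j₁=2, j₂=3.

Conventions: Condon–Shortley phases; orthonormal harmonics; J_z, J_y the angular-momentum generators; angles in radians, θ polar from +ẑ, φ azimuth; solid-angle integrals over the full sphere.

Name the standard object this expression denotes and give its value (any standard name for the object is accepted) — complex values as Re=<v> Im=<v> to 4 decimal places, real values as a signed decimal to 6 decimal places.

Clebsch–Gordan coefficient, +√(2/15) ≈ +0.365148

This is a Clebsch–Gordan (vector-coupling) coefficient.
j₁+j₂−J=0  J+j₁−j₂=4  J−j₁+j₂=6  j₁+j₂+J+1=11
(j₁±m₁, j₂±m₂, J±M) = (2,2,6,0,8,2)
P² = 1105920
sum k=0..0:
  [0] +1/2880 = 1/2880
S = 1/2880
C² = P²·S² = 2/15 ; C = +0.365148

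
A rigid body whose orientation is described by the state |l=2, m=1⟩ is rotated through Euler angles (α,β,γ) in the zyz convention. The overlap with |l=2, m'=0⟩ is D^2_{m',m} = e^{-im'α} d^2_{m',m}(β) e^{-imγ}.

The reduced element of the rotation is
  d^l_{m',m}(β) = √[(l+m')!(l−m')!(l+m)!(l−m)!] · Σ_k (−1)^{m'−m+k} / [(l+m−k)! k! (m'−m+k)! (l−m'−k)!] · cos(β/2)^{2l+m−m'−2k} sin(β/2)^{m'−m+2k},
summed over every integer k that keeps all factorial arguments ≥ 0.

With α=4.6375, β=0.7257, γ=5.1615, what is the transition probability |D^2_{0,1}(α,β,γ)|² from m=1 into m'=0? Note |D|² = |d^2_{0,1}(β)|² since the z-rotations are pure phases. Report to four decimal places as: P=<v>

P=0.3697

Split into d^2_{0,1}(β=0.7257) × two z-phases.
With c≡cos(β/2)=0.934889 and s≡sin(β/2)=0.354940, N=[2·2·6·1]^{1/2}=4.898979
k: max(0,(1)−(0))=1 … min(2+(1),2−(0))=2
  k=1: (−1)^0·4.8990/(2)·0.9349^3·0.3549^1 = +0.710413
  k=2: (−1)^1·4.8990/(2)·0.9349^1·0.3549^3 = -0.102400
d^2_{0,1}(0.7257) = +0.710413 -0.102400 = +0.608013
|D^2_{0,1}|² = |d^2_{0,1}(β)|² = (+0.608013)² = 0.369680 (the z-rotation phases have unit modulus)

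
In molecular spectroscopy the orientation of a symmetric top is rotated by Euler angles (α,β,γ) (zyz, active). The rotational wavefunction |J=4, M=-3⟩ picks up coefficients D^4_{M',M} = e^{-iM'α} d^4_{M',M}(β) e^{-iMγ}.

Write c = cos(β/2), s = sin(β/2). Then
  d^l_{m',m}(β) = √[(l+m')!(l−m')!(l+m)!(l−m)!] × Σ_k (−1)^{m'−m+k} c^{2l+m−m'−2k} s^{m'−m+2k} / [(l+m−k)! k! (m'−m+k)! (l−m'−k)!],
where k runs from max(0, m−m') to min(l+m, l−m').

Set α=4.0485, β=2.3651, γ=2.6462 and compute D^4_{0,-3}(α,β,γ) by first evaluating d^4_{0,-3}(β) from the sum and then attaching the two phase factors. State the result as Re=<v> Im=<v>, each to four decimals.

Re=-0.0307 Im=0.3618

D^4_{0,-3}(4.0485,2.3651,2.6462) = e^{-i·0·4.0485}·d^4_{0,-3}(2.3651)·e^{-i·-3·2.6462}. Compute d first:
With c≡cos(β/2)=0.378566 and s≡sin(β/2)=0.925574, N=[24·24·1·5040]^{1/2}=1703.830978
The bounds max(0,m−m')=0 and min(l+m,l−m')=1 give 2 terms
  k=0: (−1)^3·1703.8310/(144)·0.3786^5·0.9256^3 = -0.072947
  k=1: (−1)^4·1703.8310/(144)·0.3786^3·0.9256^5 = +0.436059
d^4_{0,-3}(2.3651) = -0.072947 +0.436059 = +0.363112
Attach z-rotation phases: D = e^{-i(0)(4.0485)}·(+0.363112)·e^{-i(-3)(2.6462)} = -0.030689+0.361813i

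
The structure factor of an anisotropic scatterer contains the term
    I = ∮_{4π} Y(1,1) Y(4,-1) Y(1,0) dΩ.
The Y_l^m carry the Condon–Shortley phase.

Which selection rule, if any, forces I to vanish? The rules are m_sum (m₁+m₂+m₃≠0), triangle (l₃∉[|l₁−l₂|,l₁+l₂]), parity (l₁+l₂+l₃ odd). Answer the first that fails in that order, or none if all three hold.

Σmᵢ = 0  ✓
l₃∈[|l₁−l₂|,l₁+l₂]=[3,5] required, l₃=1 fails  ✗
Σlᵢ = 6 ⇒ even

triangle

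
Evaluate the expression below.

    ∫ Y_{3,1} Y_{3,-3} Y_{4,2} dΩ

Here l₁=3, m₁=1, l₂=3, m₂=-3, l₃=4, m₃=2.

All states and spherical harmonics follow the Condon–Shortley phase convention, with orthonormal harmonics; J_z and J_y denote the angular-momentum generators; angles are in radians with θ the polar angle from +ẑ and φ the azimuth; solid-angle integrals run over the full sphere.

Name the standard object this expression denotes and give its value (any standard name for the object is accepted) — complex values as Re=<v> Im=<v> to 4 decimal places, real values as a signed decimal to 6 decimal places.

Gaunt coefficient, -0.188451

This is a Gaunt coefficient — the integral of a triple product of spherical harmonics over the sphere.
Rules hold: Σm=0, L=10 even, 0≤4≤6.
N = 7·7·9 = 441
Δ = 2!·4!·4!/11! = 1/34650
Racah Σ t=0..2: t=0:+1/72 t=1:−1/16 t=2:+1/72 = -5/144
⇒ 3j(3 3 4; 0 0 0)² = 2/77, sgn -1
Racah Σ t=0..0: t=0:+1/192 = 1/192
⇒ 3j(3 3 4; 1 -3 2)² = 3/77, sgn +1
4πI² = N·(3j₀)²·(3jₘ)² = 54/121
I = -1·√(0.446281/4π) = -0.18845135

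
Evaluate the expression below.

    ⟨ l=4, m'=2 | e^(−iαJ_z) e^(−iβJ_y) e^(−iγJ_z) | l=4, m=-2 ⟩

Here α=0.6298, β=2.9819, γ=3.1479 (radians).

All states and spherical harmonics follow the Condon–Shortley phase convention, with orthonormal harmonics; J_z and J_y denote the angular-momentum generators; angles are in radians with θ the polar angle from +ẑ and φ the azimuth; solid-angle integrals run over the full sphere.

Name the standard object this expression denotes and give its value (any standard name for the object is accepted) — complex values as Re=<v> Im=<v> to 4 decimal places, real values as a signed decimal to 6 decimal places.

This is a Wigner D-matrix element — the rotation-matrix element ⟨l m'| R(α,β,γ) |l m⟩ in the angular-momentum basis.
First d^4_{2,-2}(β=2.9819), then the phase factors e^{-i(2)α} and e^{-i(-2)γ}:
c=cos(2.981900/2)=0.079762, s=sin(2.981900/2)=0.996814; N=√[720·2·2·720]=1440.000000
k∈{0,1,2} keeps every argument non-negative
  k=0: (−1)^4·1440.0000/(96)·0.0798^4·0.9968^4 = +0.000599
  k=1: (−1)^5·1440.0000/(120)·0.0798^2·0.9968^6 = -0.074895
  k=2: (−1)^6·1440.0000/(1440)·0.0798^0·0.9968^8 = +0.974794
d^4_{2,-2}(2.9819) = +0.000599 -0.074895 +0.974794 = +0.900499
D = (+0.306198-0.951968i)·(+0.900499)·(+0.999920+0.012614i) = +0.286522-0.853699i

Wigner D-matrix element, Re=0.2865 Im=-0.8537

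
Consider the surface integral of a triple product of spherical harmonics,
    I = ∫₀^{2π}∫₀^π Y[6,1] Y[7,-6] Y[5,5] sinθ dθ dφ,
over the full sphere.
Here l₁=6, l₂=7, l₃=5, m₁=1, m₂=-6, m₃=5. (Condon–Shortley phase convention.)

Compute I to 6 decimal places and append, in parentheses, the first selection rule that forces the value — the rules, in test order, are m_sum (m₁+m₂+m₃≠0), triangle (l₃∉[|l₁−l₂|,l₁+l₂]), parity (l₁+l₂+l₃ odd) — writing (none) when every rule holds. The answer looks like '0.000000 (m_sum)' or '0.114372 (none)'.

Checks pass: Σm=0; 18 even; l₃=5∈[1,13].
(2·6+1)(2·7+1)(2·5+1) = 2145
Δ: 8! 4! 6! / 19! → 1/174594420
sum: t=2:+1/4147200 t=3:−1/207360 t=4:+1/82944 t=5:−1/207360 t=6:+1/4147200 = 1/345600
3j²(6 7 5; 0 0 0) = Δ·Π!·Σ² = 420/46189  (sign -1)
sum: t=1:−1/87091200 = -1/87091200
3j²(6 7 5; 1 -6 5) = Δ·Π!·Σ² = 10/969  (sign -1)
combine: 4πI² = 2145·420/46189·10/969 = 21000/104329
take √, sign +1: I = 0.12656167
No selection rule forces the value: the integral is nonzero (none).

0.126562 (none)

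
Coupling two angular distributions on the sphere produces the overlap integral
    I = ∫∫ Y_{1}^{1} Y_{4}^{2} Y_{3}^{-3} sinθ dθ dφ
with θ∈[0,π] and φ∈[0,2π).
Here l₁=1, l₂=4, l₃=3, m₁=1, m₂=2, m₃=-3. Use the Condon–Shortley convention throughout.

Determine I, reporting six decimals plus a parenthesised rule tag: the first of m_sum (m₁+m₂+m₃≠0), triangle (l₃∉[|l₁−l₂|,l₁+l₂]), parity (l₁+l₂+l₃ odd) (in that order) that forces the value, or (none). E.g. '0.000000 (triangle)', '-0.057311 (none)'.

0.061558 (none)

m-sum 0 ✓  L=8 even ✓  3≤3≤5 ✓
Π(2lᵢ+1) = 3×9×7 = 189
triangle coeff Δ(1,4,3) = 1/252
Σ_t [1,1]: t=1:−1/36 = -1/36
(3j)²=4/63 [(1 4 3; 0 0 0)], sign=+1
Σ_t [0,0]: t=0:+1/1440 = 1/1440
(3j)²=1/252 [(1 4 3; 1 2 -3)], sign=+1
⇒ 4πI² = 1/21
I = (+1)√(1/21/(4π)) = 0.06155813
No selection rule forces the value: the integral is nonzero (none).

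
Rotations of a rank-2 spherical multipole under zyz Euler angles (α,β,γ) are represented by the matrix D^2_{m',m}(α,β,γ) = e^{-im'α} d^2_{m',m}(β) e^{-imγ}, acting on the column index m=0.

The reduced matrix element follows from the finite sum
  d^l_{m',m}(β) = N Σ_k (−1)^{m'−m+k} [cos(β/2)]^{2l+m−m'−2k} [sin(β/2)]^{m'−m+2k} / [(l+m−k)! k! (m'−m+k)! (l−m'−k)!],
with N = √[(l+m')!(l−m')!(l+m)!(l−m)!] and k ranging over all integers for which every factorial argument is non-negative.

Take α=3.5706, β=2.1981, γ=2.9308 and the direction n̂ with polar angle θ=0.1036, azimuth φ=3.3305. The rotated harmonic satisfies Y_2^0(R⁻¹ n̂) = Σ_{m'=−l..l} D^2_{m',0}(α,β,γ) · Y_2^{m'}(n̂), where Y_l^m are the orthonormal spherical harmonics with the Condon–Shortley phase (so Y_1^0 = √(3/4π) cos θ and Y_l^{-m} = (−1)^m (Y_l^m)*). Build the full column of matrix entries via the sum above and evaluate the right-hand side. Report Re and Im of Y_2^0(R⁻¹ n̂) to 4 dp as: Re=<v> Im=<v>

Re=-0.0765 Im=0.0000

Need the full column D^2_{m',0} for m'=−2..2 at α=3.5706, β=2.1981, γ=2.9308.
cos(β/2)=0.454443, sin(β/2)=0.890776
d^2_{-2,0}: single k=2 term ⇒ +0.401394;  D = +0.262488+0.303673i
d^2_{-1,0}: k∈[1..2] ⇒ +0.204777 -0.786792 = -0.582016;  D = +0.529273+0.242100i
d^2_{0,0}: k∈[0..2] ⇒ +0.042650 -0.655473 +0.629614 = +0.016790;  D = +0.016790+0.000000i
d^2_{1,0}: k∈[0..1] ⇒ -0.204777 +0.786792 = +0.582016;  D = -0.529273+0.242100i
d^2_{2,0}: single k=0 term ⇒ +0.401394;  D = +0.262488-0.303673i
Y_2^{m'}(θ=0.1036,φ=3.3305) and Σ D·Y over m':
  (+0.2625+0.3037i)·(+0.0038-0.0015i)  (+0.5293+0.2421i)·(-0.0781+0.0149i)  (+0.0168+0.0000i)·(+0.6207+0.0000i)  (-0.5293+0.2421i)·(+0.0781+0.0149i)  (+0.2625-0.3037i)·(+0.0038+0.0015i)
Y_2^0(R⁻¹ n̂) = -0.076484+0.000000i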